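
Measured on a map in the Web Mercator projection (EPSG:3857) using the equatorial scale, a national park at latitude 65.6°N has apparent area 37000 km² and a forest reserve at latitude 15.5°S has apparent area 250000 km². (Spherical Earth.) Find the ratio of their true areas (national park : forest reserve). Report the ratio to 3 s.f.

0.0272

Mercator's areal exaggeration is sec²φ; hence true area = (apparent area) · cos²φ.
True area of national park: 37000 × cos²(65.6°) = 37000 × 0.1707 = 6314 km².
True area of forest reserve: 250000 × cos²(15.5°) = 250000 × 0.9286 = 232100 km².
Ratio = 6314 / 232100 ≈ 0.0272.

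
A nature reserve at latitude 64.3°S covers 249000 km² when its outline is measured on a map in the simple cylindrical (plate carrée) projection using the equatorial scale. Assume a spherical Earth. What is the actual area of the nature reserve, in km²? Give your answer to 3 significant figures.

Plate carrée maps x = Rλ, y = Rφ. The meridian scale is h = 1 and the parallel scale is k = 1/cos φ = sec φ.
Areal scale = h·k = 1 × sec φ; at 64.3°, h = 1.000, k = 2.306, so h·k = 2.306.
True area = apparent / (areal scale) = 249000 / 2.306 ≈ 108000 km².

108000 km²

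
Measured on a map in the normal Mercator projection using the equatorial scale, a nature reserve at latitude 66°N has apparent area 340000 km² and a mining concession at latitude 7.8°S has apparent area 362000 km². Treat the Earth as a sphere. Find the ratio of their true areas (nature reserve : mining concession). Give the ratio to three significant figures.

0.158

On Mercator the areal scale is sec²φ, so true area = apparent × cos²φ.
True area of nature reserve: 340000 × cos²(66°) = 340000 × 0.1654 = 56250 km².
True area of mining concession: 362000 × cos²(7.8°) = 362000 × 0.9816 = 355300 km².
Ratio = 56250 / 355300 ≈ 0.158.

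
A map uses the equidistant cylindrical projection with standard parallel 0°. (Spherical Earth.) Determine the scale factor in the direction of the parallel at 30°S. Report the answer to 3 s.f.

1.15

Plate carrée maps x = Rλ, y = Rφ. The meridian scale is h = 1 and the parallel scale is k = 1/cos φ = sec φ.
k = 1/cos 30° = 1/0.8660 = 1.155.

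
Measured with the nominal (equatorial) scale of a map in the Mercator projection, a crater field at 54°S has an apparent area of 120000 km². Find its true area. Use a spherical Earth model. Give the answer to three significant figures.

The Mercator projection is conformal; its linear scale factor is the same in every direction and equals sec φ = 1/cos φ.
Areal scale = k² = sec²φ = 1/cos²(54°) = 1/0.5878² = 2.894.
True area = apparent / (areal scale) = 120000 / 2.894 ≈ 41500 km².

41500 km²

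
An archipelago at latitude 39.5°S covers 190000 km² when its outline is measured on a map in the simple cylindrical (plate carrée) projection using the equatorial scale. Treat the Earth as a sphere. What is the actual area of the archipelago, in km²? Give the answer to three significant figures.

147000 km²

For the equirectangular projection with φ₀ = 0 (plate carrée), h = 1 along meridians and k = sec φ along parallels.
Areal scale = h·k = 1 × sec φ; at 39.5°, h = 1.000, k = 1.296, so h·k = 1.296.
True area = apparent / (areal scale) = 190000 / 1.296 ≈ 147000 km².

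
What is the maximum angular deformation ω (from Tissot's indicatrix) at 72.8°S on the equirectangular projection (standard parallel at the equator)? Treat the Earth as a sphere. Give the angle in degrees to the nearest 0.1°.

65.9°

In the plate carrée (x = Rλ, y = Rφ), meridians are true-scale (h = 1) and parallels are stretched by k = sec φ.
At 72.8°: h = 1.000, k = 3.382; principal scales a = 3.382, b = 1.000.
sin(ω/2) = (a − b)/(a + b) = 2.382/4.382 = 0.5436, so ω = 2 arcsin(0.5436) ≈ 65.9°.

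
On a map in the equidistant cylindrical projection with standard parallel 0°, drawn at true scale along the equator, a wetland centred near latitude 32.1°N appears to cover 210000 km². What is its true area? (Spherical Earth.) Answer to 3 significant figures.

178000 km²

In the plate carrée (x = Rλ, y = Rφ), meridians are true-scale (h = 1) and parallels are stretched by k = sec φ.
Areal scale = h·k = 1 × sec φ; at 32.1°, h = 1.000, k = 1.180, so h·k = 1.180.
True area = apparent / (areal scale) = 210000 / 1.180 ≈ 178000 km².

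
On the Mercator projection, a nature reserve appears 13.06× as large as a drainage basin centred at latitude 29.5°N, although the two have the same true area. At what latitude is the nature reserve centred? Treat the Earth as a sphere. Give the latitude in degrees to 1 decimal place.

76.1°

For equal true areas on Mercator, apparent areas scale as sec²φ, so the ratio is cos²φ₂ / cos²φ₁.
cos²φ₂ / cos²φ₁ = 13.06  ⇒  cos φ₁ = cos 29.5° / √13.06 = 0.8704/3.614 = 0.2408.
φ₁ = arccos(0.2408) ≈ 76.1°.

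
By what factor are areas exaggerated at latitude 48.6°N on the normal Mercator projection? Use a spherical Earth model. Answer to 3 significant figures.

For Mercator, h = k = sec φ (a conformal cylindrical projection has a single point scale, 1/cos φ).
Areal scale = k² = sec²φ = 1/cos²(48.6°) = 1/0.6613² = 2.287.

2.29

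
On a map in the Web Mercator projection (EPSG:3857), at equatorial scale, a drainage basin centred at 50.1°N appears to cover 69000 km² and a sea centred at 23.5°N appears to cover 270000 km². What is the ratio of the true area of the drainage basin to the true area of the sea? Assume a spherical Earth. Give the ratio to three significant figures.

Mercator's areal exaggeration is sec²φ; hence true area = (apparent area) · cos²φ.
True area of drainage basin: 69000 × cos²(50.1°) = 69000 × 0.4115 = 28390 km².
True area of sea: 270000 × cos²(23.5°) = 270000 × 0.8410 = 227100 km².
Ratio = 28390 / 227100 ≈ 0.125.

0.125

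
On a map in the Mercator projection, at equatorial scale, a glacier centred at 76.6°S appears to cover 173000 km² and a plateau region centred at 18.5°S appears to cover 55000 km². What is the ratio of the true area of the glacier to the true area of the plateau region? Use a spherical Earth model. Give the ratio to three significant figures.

Since Mercator area scale is 1/cos²φ, the true area equals the apparent area multiplied by cos²φ.
True area of glacier: 173000 × cos²(76.6°) = 173000 × 0.05371 = 9291 km².
True area of plateau region: 55000 × cos²(18.5°) = 55000 × 0.8993 = 49460 km².
Ratio = 9291 / 49460 ≈ 0.188.

0.188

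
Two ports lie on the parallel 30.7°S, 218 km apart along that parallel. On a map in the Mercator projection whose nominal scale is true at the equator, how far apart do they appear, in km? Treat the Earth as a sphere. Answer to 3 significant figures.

The Mercator projection is conformal; its linear scale factor is the same in every direction and equals sec φ = 1/cos φ.
Along the parallel, k = sec 30.7° = 1/0.8599 = 1.163.
Map distance = 218 × 1.163 ≈ 254 km.

254 km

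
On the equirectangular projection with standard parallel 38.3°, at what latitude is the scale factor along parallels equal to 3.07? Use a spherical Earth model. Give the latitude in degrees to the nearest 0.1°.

75.2°

In the equirectangular projection with standard parallel φ₀ = 38.3° (x = Rλ cos φ₀, y = Rφ), meridians are true-scale (h = 1) and the parallel scale is k = cos φ₀ / cos φ.
k = cos φ₀ / cos φ = 3.07  ⇒  cos φ = cos 38.3° / 3.07 = 0.2556.
φ = arccos(0.2556) ≈ 75.2°.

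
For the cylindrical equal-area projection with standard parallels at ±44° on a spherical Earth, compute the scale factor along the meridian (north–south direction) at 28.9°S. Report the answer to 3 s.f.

For cylindrical equal-area with standard parallel φ₀, h = cos φ / cos φ₀ and k = cos φ₀ / cos φ, so h·k = 1.
h = cos 28.9° / cos 44° = 0.8755/0.7193 = 1.217.

1.22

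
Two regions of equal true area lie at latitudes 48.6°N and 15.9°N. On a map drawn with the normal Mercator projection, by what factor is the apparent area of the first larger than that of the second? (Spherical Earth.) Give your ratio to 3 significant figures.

Mercator is conformal with k = sec φ, so areal scale = k² = sec²φ.
At 48.6°: sec²(48.6°) = 1/0.6613² = 2.287.
At 15.9°: sec²(15.9°) = 1/0.9617² = 1.081.
Ratio = 2.287/1.081 = cos²(15.9°)/cos²(48.6°) ≈ 2.11.

2.11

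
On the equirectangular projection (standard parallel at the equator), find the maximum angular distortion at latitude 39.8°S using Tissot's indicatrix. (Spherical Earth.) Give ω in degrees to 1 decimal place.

15.1°

For the equirectangular projection with φ₀ = 0 (plate carrée), h = 1 along meridians and k = sec φ along parallels.
At 39.8°: h = 1.000, k = 1.302; principal scales a = 1.302, b = 1.000.
sin(ω/2) = (a − b)/(a + b) = 0.3016/2.302 = 0.1310, so ω = 2 arcsin(0.1310) ≈ 15.1°.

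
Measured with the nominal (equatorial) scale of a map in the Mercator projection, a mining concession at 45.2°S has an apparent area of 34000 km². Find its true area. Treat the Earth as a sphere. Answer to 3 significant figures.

16900 km²

The Mercator projection is conformal; its linear scale factor is the same in every direction and equals sec φ = 1/cos φ.
Areal scale = k² = sec²φ = 1/cos²(45.2°) = 1/0.7046² = 2.014.
True area = apparent / (areal scale) = 34000 / 2.014 ≈ 16900 km².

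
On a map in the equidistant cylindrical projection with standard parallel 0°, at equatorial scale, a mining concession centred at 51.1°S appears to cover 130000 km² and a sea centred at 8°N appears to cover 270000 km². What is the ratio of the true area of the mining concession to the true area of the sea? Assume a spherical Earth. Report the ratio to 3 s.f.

0.305

On the plate carrée, areal scale = h·k = 1 × sec φ, so true area = apparent × cos φ.
True area of mining concession: 130000 × cos(51.1°) = 130000 × 0.6280 = 81640 km².
True area of sea: 270000 × cos(8°) = 270000 × 0.9903 = 267400 km².
Ratio = 81640 / 267400 ≈ 0.305.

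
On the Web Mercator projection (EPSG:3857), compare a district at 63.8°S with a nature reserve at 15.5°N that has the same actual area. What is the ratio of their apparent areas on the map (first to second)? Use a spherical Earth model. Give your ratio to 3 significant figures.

Mercator is conformal with k = sec φ, so areal scale = k² = sec²φ.
At 63.8°: sec²(63.8°) = 1/0.4415² = 5.130.
At 15.5°: sec²(15.5°) = 1/0.9636² = 1.077.
Ratio = 5.130/1.077 = cos²(15.5°)/cos²(63.8°) ≈ 4.76.

4.76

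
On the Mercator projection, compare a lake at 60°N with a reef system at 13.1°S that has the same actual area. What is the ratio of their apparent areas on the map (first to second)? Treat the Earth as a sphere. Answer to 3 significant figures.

Mercator is conformal with k = sec φ, so areal scale = k² = sec²φ.
At 60°: sec²(60°) = 1/0.5000² = 4.000.
At 13.1°: sec²(13.1°) = 1/0.9740² = 1.054.
Ratio = 4.000/1.054 = cos²(13.1°)/cos²(60°) ≈ 3.79.

3.79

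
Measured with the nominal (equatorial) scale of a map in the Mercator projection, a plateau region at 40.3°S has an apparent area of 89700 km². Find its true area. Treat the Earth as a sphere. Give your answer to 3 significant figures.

For Mercator, h = k = sec φ (a conformal cylindrical projection has a single point scale, 1/cos φ).
Areal scale = k² = sec²φ = 1/cos²(40.3°) = 1/0.7627² = 1.719.
True area = apparent / (areal scale) = 89700 / 1.719 ≈ 52200 km².

52200 km²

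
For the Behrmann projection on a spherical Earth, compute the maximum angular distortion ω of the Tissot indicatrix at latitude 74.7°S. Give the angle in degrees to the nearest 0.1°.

112.2°

The Behrmann projection is cylindrical equal-area with φ₀ = 30°. For cylindrical equal-area with standard parallel φ₀, h = cos φ / cos φ₀ and k = cos φ₀ / cos φ, so h·k = 1.
At 74.7°: h = 0.3047, k = 3.282; principal scales a = 3.282, b = 0.3047.
sin(ω/2) = (a − b)/(a + b) = 2.977/3.587 = 0.8301, so ω = 2 arcsin(0.8301) ≈ 112.2°.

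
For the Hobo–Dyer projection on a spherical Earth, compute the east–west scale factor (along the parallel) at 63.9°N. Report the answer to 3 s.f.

1.80

Hobo–Dyer is a cylindrical equal-area projection with standard parallels at ±37.5°. A cylindrical equal-area projection with standard parallel φ₀ has meridian scale h = cos φ / cos φ₀ and parallel scale k = cos φ₀ / cos φ (so areas are preserved, h·k = 1).
k = cos 37.5° / cos 63.9° = 0.7934/0.4399 = 1.803.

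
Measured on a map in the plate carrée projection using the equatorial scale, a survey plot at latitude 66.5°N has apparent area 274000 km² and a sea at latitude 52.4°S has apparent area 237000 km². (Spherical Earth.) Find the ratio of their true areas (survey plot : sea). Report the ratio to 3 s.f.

Plate carrée has h = 1 and k = sec φ, giving areal scale sec φ; true area = (apparent area) · cos φ.
True area of survey plot: 274000 × cos(66.5°) = 274000 × 0.3987 = 109300 km².
True area of sea: 237000 × cos(52.4°) = 237000 × 0.6101 = 144600 km².
Ratio = 109300 / 144600 ≈ 0.756.

0.756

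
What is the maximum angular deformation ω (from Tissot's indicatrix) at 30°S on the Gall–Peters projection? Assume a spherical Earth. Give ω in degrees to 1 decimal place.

The Gall–Peters projection is cylindrical equal-area with φ₀ = 45°. Cylindrical equal-area (φ₀ = 45°): h = cos φ / cos 45° along meridians, k = cos 45° / cos φ along parallels; h·k = 1.
At 30°: h = 1.225, k = 0.8165; principal scales a = 1.225, b = 0.8165.
sin(ω/2) = (a − b)/(a + b) = 0.4082/2.041 = 0.2000, so ω = 2 arcsin(0.2000) ≈ 23.1°.

23.1°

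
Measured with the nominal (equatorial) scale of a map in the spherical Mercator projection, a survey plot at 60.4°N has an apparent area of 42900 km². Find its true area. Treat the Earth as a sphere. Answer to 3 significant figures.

10500 km²

For Mercator, h = k = sec φ (a conformal cylindrical projection has a single point scale, 1/cos φ).
Areal scale = k² = sec²φ = 1/cos²(60.4°) = 1/0.4939² = 4.099.
True area = apparent / (areal scale) = 42900 / 4.099 ≈ 10500 km².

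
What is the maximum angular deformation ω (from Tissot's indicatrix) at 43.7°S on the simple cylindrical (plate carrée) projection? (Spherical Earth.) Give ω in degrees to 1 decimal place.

18.5°

In the plate carrée (x = Rλ, y = Rφ), meridians are true-scale (h = 1) and parallels are stretched by k = sec φ.
At 43.7°: h = 1.000, k = 1.383; principal scales a = 1.383, b = 1.000.
sin(ω/2) = (a − b)/(a + b) = 0.3832/2.383 = 0.1608, so ω = 2 arcsin(0.1608) ≈ 18.5°.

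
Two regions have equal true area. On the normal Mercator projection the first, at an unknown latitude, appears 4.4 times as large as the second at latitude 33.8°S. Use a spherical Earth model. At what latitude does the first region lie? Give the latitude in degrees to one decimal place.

66.7°

For equal true areas on Mercator, apparent areas scale as sec²φ, so the ratio is cos²φ₂ / cos²φ₁.
cos²φ₂ / cos²φ₁ = 4.4  ⇒  cos φ₁ = cos 33.8° / √4.4 = 0.8310/2.098 = 0.3962.
φ₁ = arccos(0.3962) ≈ 66.7°.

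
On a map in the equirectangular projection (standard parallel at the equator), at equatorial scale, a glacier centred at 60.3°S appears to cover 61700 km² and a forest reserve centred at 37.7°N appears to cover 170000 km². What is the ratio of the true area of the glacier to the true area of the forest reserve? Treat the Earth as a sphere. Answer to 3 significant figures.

Plate carrée has h = 1 and k = sec φ, giving areal scale sec φ; true area = (apparent area) · cos φ.
True area of glacier: 61700 × cos(60.3°) = 61700 × 0.4955 = 30570 km².
True area of forest reserve: 170000 × cos(37.7°) = 170000 × 0.7912 = 134500 km².
Ratio = 30570 / 134500 ≈ 0.227.

0.227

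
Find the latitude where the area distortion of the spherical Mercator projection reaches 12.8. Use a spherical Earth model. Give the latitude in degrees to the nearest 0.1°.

Mercator areal scale is sec²φ.
sec²φ = 12.8  ⇒  cos²φ = 0.07812  ⇒  cos φ = 0.2795.
φ = arccos(0.2795) ≈ 73.8°.

73.8°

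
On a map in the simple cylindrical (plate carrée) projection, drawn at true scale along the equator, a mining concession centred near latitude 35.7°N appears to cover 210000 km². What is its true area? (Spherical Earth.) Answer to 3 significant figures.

For the equirectangular projection with φ₀ = 0 (plate carrée), h = 1 along meridians and k = sec φ along parallels.
Areal scale = h·k = 1 × sec φ; at 35.7°, h = 1.000, k = 1.231, so h·k = 1.231.
True area = apparent / (areal scale) = 210000 / 1.231 ≈ 171000 km².

171000 km²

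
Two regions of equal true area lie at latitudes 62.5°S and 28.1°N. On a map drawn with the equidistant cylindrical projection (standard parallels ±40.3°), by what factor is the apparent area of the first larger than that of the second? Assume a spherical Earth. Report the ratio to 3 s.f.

1.91

With standard parallel φ₀ = 40.3°, the equirectangular projection gives x = Rλ cos φ₀, y = Rφ, so h = 1 and k = cos 40.3° / cos φ.
Areal scale at 62.5°: h·k = 1.000 × 1.652 = 1.652.
Areal scale at 28.1°: h·k = 1.000 × 0.8646 = 0.8646.
Ratio = 1.652/0.8646 ≈ 1.91.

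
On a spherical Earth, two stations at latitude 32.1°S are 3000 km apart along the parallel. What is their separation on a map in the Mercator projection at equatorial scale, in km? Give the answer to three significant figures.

3540 km

For Mercator, h = k = sec φ (a conformal cylindrical projection has a single point scale, 1/cos φ).
Along the parallel, k = sec 32.1° = 1/0.8471 = 1.180.
Map distance = 3000 × 1.180 ≈ 3540 km.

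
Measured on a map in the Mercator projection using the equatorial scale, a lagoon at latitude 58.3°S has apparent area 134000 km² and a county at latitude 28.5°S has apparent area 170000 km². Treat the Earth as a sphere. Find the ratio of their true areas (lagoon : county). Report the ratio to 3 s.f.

0.282

Mercator's areal exaggeration is sec²φ; hence true area = (apparent area) · cos²φ.
True area of lagoon: 134000 × cos²(58.3°) = 134000 × 0.2761 = 37000 km².
True area of county: 170000 × cos²(28.5°) = 170000 × 0.7723 = 131300 km².
Ratio = 37000 / 131300 ≈ 0.282.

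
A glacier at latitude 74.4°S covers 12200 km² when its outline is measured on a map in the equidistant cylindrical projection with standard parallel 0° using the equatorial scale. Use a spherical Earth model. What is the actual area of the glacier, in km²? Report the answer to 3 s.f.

Plate carrée maps x = Rλ, y = Rφ. The meridian scale is h = 1 and the parallel scale is k = 1/cos φ = sec φ.
Areal scale = h·k = 1 × sec φ; at 74.4°, h = 1.000, k = 3.719, so h·k = 3.719.
True area = apparent / (areal scale) = 12200 / 3.719 ≈ 3280 km².

3280 km²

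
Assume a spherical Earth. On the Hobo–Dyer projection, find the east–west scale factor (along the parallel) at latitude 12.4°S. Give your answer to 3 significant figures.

Hobo–Dyer is a cylindrical equal-area projection with standard parallels at ±37.5°. For cylindrical equal-area with standard parallel φ₀, h = cos φ / cos φ₀ and k = cos φ₀ / cos φ, so h·k = 1.
k = cos 37.5° / cos 12.4° = 0.7934/0.9767 = 0.8123.

0.812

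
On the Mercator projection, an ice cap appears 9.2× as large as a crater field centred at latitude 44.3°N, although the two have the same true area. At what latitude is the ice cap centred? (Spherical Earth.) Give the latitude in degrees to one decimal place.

For equal true areas on Mercator, apparent areas scale as sec²φ, so the ratio is cos²φ₂ / cos²φ₁.
cos²φ₂ / cos²φ₁ = 9.2  ⇒  cos φ₁ = cos 44.3° / √9.2 = 0.7157/3.033 = 0.2360.
φ₁ = arccos(0.2360) ≈ 76.4°.

76.4°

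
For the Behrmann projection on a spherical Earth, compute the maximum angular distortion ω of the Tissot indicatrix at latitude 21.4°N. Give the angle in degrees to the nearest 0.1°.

8.3°

The Behrmann projection is cylindrical equal-area with φ₀ = 30°. For cylindrical equal-area with standard parallel φ₀, h = cos φ / cos φ₀ and k = cos φ₀ / cos φ, so h·k = 1.
At 21.4°: h = 1.075, k = 0.9302; principal scales a = 1.075, b = 0.9302.
sin(ω/2) = (a − b)/(a + b) = 0.1449/2.005 = 0.07228, so ω = 2 arcsin(0.07228) ≈ 8.3°.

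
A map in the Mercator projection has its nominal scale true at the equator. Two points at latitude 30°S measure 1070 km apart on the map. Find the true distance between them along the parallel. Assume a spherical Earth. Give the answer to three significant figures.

927 km

The Mercator projection is conformal; its linear scale factor is the same in every direction and equals sec φ = 1/cos φ.
Along the parallel at 30°, map distances are exaggerated by k = sec 30° = 1.155.
True distance = 1070 / 1.155 = 1070 × cos 30° ≈ 927 km.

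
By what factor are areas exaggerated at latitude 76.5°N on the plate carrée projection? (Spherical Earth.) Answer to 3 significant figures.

4.28

For the equirectangular projection with φ₀ = 0 (plate carrée), h = 1 along meridians and k = sec φ along parallels.
Areal scale = h·k = 1 × sec φ; at 76.5°, h = 1.000, k = 4.284, so h·k = 4.284.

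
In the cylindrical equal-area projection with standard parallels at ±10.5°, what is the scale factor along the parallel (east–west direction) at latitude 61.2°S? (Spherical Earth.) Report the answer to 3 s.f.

2.04

A cylindrical equal-area projection with standard parallel φ₀ has meridian scale h = cos φ / cos φ₀ and parallel scale k = cos φ₀ / cos φ (so areas are preserved, h·k = 1).
k = cos 10.5° / cos 61.2° = 0.9833/0.4818 = 2.041.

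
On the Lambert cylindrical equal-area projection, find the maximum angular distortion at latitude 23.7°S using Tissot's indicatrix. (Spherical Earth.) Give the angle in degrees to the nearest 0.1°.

10.1°

The Lambert cylindrical equal-area projection is the cylindrical equal-area projection with its standard parallel at the equator (φ₀ = 0). A cylindrical equal-area projection with standard parallel φ₀ has meridian scale h = cos φ / cos φ₀ and parallel scale k = cos φ₀ / cos φ (so areas are preserved, h·k = 1).
At 23.7°: h = 0.9157, k = 1.092; principal scales a = 1.092, b = 0.9157.
sin(ω/2) = (a − b)/(a + b) = 0.1764/2.008 = 0.08788, so ω = 2 arcsin(0.08788) ≈ 10.1°.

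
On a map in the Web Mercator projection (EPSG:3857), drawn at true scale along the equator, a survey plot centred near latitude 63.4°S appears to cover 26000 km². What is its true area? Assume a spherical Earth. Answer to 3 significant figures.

Mercator is conformal, so the point scale is isotropic: h = k = sec φ = 1/cos φ.
Areal scale = k² = sec²φ = 1/cos²(63.4°) = 1/0.4478² = 4.988.
True area = apparent / (areal scale) = 26000 / 4.988 ≈ 5210 km².

5210 km²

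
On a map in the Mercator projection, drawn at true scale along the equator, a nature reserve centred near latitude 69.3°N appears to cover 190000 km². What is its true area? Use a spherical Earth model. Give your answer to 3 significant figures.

23700 km²

For Mercator, h = k = sec φ (a conformal cylindrical projection has a single point scale, 1/cos φ).
Areal scale = k² = sec²φ = 1/cos²(69.3°) = 1/0.3535² = 8.004.
True area = apparent / (areal scale) = 190000 / 8.004 ≈ 23700 km².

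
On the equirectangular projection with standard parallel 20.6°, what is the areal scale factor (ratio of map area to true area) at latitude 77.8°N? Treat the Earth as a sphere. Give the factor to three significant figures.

4.43

The equidistant cylindrical projection with φ₀ = 20.6° has h = 1 (meridians true) and k = cos φ₀ / cos φ along parallels.
Areal scale = h·k = 1 × cos φ₀ / cos φ; at 77.8°, h = 1.000, k = 4.429, so h·k = 4.429.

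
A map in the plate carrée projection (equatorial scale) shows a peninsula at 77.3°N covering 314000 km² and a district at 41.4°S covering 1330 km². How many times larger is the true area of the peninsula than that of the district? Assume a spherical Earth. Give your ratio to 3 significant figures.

Plate carrée has h = 1 and k = sec φ, giving areal scale sec φ; true area = (apparent area) · cos φ.
True area of peninsula: 314000 × cos(77.3°) = 314000 × 0.2198 = 69030 km².
True area of district: 1330 × cos(41.4°) = 1330 × 0.7501 = 997.6 km².
Ratio = 69030 / 997.6 ≈ 69.2.

69.2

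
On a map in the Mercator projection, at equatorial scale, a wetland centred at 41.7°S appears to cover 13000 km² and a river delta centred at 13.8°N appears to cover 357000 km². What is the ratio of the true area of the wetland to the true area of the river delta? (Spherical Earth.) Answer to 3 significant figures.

0.0215

Mercator's areal exaggeration is sec²φ; hence true area = (apparent area) · cos²φ.
True area of wetland: 13000 × cos²(41.7°) = 13000 × 0.5575 = 7247 km².
True area of river delta: 357000 × cos²(13.8°) = 357000 × 0.9431 = 336700 km².
Ratio = 7247 / 336700 ≈ 0.0215.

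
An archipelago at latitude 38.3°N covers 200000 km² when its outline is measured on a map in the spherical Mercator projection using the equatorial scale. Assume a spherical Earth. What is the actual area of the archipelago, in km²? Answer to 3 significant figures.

Mercator is conformal, so the point scale is isotropic: h = k = sec φ = 1/cos φ.
Areal scale = k² = sec²φ = 1/cos²(38.3°) = 1/0.7848² = 1.624.
True area = apparent / (areal scale) = 200000 / 1.624 ≈ 123000 km².

123000 km²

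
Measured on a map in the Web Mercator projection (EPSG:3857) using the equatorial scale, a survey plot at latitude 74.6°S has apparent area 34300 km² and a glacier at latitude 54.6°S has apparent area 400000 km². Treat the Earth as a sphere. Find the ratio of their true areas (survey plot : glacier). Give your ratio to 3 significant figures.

0.0180

Mercator's areal exaggeration is sec²φ; hence true area = (apparent area) · cos²φ.
True area of survey plot: 34300 × cos²(74.6°) = 34300 × 0.07052 = 2419 km².
True area of glacier: 400000 × cos²(54.6°) = 400000 × 0.3356 = 134200 km².
Ratio = 2419 / 134200 ≈ 0.0180.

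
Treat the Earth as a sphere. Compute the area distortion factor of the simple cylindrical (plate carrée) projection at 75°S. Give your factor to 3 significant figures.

For the equirectangular projection with φ₀ = 0 (plate carrée), h = 1 along meridians and k = sec φ along parallels.
Areal scale = h·k = 1 × sec φ; at 75°, h = 1.000, k = 3.864, so h·k = 3.864.

3.86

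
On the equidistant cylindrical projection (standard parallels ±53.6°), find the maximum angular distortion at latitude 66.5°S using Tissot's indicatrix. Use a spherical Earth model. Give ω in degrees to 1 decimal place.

22.6°

The equidistant cylindrical projection with φ₀ = 53.6° has h = 1 (meridians true) and k = cos φ₀ / cos φ along parallels.
At 66.5°: h = 1.000, k = 1.488; principal scales a = 1.488, b = 1.000.
sin(ω/2) = (a − b)/(a + b) = 0.4882/2.488 = 0.1962, so ω = 2 arcsin(0.1962) ≈ 22.6°.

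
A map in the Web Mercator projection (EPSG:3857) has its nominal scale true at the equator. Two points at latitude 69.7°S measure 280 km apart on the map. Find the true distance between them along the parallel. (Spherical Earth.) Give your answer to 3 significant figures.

97.1 km

The Mercator projection is conformal; its linear scale factor is the same in every direction and equals sec φ = 1/cos φ.
Along the parallel at 69.7°, map distances are exaggerated by k = sec 69.7° = 2.882.
True distance = 280 / 2.882 = 280 × cos 69.7° ≈ 97.1 km.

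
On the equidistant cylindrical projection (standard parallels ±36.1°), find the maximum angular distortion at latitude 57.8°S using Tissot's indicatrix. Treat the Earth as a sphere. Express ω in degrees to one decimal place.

23.7°

The equidistant cylindrical projection with φ₀ = 36.1° has h = 1 (meridians true) and k = cos φ₀ / cos φ along parallels.
At 57.8°: h = 1.000, k = 1.516; principal scales a = 1.516, b = 1.000.
sin(ω/2) = (a − b)/(a + b) = 0.5163/2.516 = 0.2052, so ω = 2 arcsin(0.2052) ≈ 23.7°.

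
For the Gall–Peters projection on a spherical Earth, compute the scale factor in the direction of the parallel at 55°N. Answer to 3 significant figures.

The Gall–Peters projection is cylindrical equal-area with φ₀ = 45°. Cylindrical equal-area (φ₀ = 45°): h = cos φ / cos 45° along meridians, k = cos 45° / cos φ along parallels; h·k = 1.
k = cos 45° / cos 55° = 0.7071/0.5736 = 1.233.

1.23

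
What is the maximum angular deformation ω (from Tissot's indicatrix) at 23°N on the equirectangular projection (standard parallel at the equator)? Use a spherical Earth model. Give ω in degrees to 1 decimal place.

In the plate carrée (x = Rλ, y = Rφ), meridians are true-scale (h = 1) and parallels are stretched by k = sec φ.
At 23°: h = 1.000, k = 1.086; principal scales a = 1.086, b = 1.000.
sin(ω/2) = (a − b)/(a + b) = 0.08636/2.086 = 0.04139, so ω = 2 arcsin(0.04139) ≈ 4.7°.

4.7°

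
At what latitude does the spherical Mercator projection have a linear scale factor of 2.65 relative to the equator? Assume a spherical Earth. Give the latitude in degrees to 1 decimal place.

Mercator scale is k = sec φ = 1/cos φ.
1/cos φ = 2.65  ⇒  cos φ = 0.3774  ⇒  φ = arccos(0.3774) ≈ 67.8°.

67.8°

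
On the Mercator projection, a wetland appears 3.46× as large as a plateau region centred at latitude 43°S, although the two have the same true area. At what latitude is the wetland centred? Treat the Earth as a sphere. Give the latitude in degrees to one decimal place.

66.8°

On Mercator, (apparent₁)/(apparent₂) = sec²φ₁ / sec²φ₂ when true areas are equal.
cos²φ₂ / cos²φ₁ = 3.46  ⇒  cos φ₁ = cos 43° / √3.46 = 0.7314/1.860 = 0.3932.
φ₁ = arccos(0.3932) ≈ 66.8°.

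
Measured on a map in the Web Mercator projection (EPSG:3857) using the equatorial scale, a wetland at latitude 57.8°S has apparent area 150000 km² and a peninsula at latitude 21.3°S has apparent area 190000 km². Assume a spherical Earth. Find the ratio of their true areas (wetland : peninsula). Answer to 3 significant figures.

Mercator's areal exaggeration is sec²φ; hence true area = (apparent area) · cos²φ.
True area of wetland: 150000 × cos²(57.8°) = 150000 × 0.2840 = 42590 km².
True area of peninsula: 190000 × cos²(21.3°) = 190000 × 0.8680 = 164900 km².
Ratio = 42590 / 164900 ≈ 0.258.

0.258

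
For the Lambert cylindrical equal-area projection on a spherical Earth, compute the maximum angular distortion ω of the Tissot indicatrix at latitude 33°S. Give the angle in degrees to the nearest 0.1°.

The Lambert cylindrical equal-area projection is the cylindrical equal-area projection with its standard parallel at the equator (φ₀ = 0). Cylindrical equal-area (φ₀ = 0°): h = cos φ / cos 0° along meridians, k = cos 0° / cos φ along parallels; h·k = 1.
At 33°: h = 0.8387, k = 1.192; principal scales a = 1.192, b = 0.8387.
sin(ω/2) = (a − b)/(a + b) = 0.3537/2.031 = 0.1741, so ω = 2 arcsin(0.1741) ≈ 20.1°.

20.1°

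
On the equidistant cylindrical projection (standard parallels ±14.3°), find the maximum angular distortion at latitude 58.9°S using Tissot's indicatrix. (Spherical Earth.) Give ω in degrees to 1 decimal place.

With standard parallel φ₀ = 14.3°, the equirectangular projection gives x = Rλ cos φ₀, y = Rφ, so h = 1 and k = cos 14.3° / cos φ.
At 58.9°: h = 1.000, k = 1.876; principal scales a = 1.876, b = 1.000.
sin(ω/2) = (a − b)/(a + b) = 0.8760/2.876 = 0.3046, so ω = 2 arcsin(0.3046) ≈ 35.5°.

35.5°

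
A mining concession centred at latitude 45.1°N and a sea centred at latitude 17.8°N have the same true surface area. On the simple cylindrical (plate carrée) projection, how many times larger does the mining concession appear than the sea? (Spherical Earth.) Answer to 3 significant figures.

For the equirectangular projection with φ₀ = 0 (plate carrée), h = 1 along meridians and k = sec φ along parallels.
Areal scale at 45.1°: h·k = 1.000 × 1.417 = 1.417.
Areal scale at 17.8°: h·k = 1.000 × 1.050 = 1.050.
Ratio = 1.417/1.050 ≈ 1.35.

1.35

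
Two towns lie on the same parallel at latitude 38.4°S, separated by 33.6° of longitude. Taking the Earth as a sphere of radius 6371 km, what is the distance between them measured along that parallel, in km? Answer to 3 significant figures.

2930 km

Arc length along a parallel = R cos φ · Δλ (with Δλ in radians).
= 6371 × cos 38.4° × (33.6° × π/180) = 6371 × 0.7837 × 0.5864 ≈ 2930 km.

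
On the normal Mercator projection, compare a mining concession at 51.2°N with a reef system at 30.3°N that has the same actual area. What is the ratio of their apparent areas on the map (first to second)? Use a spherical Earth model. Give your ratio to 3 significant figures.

On Mercator, area is exaggerated by sec²φ = 1/cos²φ.
At 51.2°: sec²(51.2°) = 1/0.6266² = 2.547.
At 30.3°: sec²(30.3°) = 1/0.8634² = 1.341.
Ratio = 2.547/1.341 = cos²(30.3°)/cos²(51.2°) ≈ 1.90.

1.90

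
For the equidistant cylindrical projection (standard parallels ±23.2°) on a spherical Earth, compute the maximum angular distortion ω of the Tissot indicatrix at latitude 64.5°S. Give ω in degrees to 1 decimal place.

42.5°

The equidistant cylindrical projection with φ₀ = 23.2° has h = 1 (meridians true) and k = cos φ₀ / cos φ along parallels.
At 64.5°: h = 1.000, k = 2.135; principal scales a = 2.135, b = 1.000.
sin(ω/2) = (a − b)/(a + b) = 1.135/3.135 = 0.3620, so ω = 2 arcsin(0.3620) ≈ 42.5°.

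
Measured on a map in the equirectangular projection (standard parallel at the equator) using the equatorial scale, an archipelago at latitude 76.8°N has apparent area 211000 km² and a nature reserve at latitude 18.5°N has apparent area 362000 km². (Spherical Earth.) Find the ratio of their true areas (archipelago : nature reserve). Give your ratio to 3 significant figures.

On the plate carrée, areal scale = h·k = 1 × sec φ, so true area = apparent × cos φ.
True area of archipelago: 211000 × cos(76.8°) = 211000 × 0.2284 = 48180 km².
True area of nature reserve: 362000 × cos(18.5°) = 362000 × 0.9483 = 343300 km².
Ratio = 48180 / 343300 ≈ 0.140.

0.140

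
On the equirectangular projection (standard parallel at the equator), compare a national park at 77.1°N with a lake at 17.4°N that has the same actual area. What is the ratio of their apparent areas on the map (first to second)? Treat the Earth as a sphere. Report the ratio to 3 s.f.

4.27

For the equirectangular projection with φ₀ = 0 (plate carrée), h = 1 along meridians and k = sec φ along parallels.
Areal scale at 77.1°: h·k = 1.000 × 4.479 = 4.479.
Areal scale at 17.4°: h·k = 1.000 × 1.048 = 1.048.
Ratio = 4.479/1.048 ≈ 4.27.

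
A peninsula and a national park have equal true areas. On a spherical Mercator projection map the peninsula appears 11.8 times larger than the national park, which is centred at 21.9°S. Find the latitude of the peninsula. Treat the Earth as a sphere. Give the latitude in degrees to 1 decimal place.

For equal true areas on Mercator, apparent areas scale as sec²φ, so the ratio is cos²φ₂ / cos²φ₁.
cos²φ₂ / cos²φ₁ = 11.8  ⇒  cos φ₁ = cos 21.9° / √11.8 = 0.9278/3.435 = 0.2701.
φ₁ = arccos(0.2701) ≈ 74.3°.

74.3°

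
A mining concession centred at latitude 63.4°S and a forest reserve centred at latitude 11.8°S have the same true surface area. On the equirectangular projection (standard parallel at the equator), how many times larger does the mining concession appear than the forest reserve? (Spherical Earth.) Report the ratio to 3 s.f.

For the equirectangular projection with φ₀ = 0 (plate carrée), h = 1 along meridians and k = sec φ along parallels.
Areal scale at 63.4°: h·k = 1.000 × 2.233 = 2.233.
Areal scale at 11.8°: h·k = 1.000 × 1.022 = 1.022.
Ratio = 2.233/1.022 ≈ 2.19.

2.19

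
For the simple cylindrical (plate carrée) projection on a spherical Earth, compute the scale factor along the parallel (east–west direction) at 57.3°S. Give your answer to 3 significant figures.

1.85

In the plate carrée (x = Rλ, y = Rφ), meridians are true-scale (h = 1) and parallels are stretched by k = sec φ.
k = 1/cos 57.3° = 1/0.5402 = 1.851.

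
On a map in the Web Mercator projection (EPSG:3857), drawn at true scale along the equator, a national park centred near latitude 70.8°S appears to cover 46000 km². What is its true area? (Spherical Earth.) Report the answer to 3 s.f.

The Mercator projection is conformal; its linear scale factor is the same in every direction and equals sec φ = 1/cos φ.
Areal scale = k² = sec²φ = 1/cos²(70.8°) = 1/0.3289² = 9.246.
True area = apparent / (areal scale) = 46000 / 9.246 ≈ 4980 km².

4980 km²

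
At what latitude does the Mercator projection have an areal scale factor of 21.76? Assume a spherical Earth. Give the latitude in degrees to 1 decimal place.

77.6°

Mercator areal scale is sec²φ.
sec²φ = 21.76  ⇒  cos²φ = 0.04596  ⇒  cos φ = 0.2144.
φ = arccos(0.2144) ≈ 77.6°.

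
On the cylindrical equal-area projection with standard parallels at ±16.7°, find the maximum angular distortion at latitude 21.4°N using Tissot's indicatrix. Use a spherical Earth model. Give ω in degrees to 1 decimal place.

Cylindrical equal-area (φ₀ = 16.7°): h = cos φ / cos 16.7° along meridians, k = cos 16.7° / cos φ along parallels; h·k = 1.
At 21.4°: h = 0.9721, k = 1.029; principal scales a = 1.029, b = 0.9721.
sin(ω/2) = (a − b)/(a + b) = 0.05669/2.001 = 0.02834, so ω = 2 arcsin(0.02834) ≈ 3.2°.

3.2°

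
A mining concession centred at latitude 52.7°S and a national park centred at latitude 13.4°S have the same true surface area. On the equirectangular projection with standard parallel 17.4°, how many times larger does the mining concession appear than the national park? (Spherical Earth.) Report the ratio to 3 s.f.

1.61

In the equirectangular projection with standard parallel φ₀ = 17.4° (x = Rλ cos φ₀, y = Rφ), meridians are true-scale (h = 1) and the parallel scale is k = cos φ₀ / cos φ.
Areal scale at 52.7°: h·k = 1.000 × 1.575 = 1.575.
Areal scale at 13.4°: h·k = 1.000 × 0.9809 = 0.9809.
Ratio = 1.575/0.9809 ≈ 1.61.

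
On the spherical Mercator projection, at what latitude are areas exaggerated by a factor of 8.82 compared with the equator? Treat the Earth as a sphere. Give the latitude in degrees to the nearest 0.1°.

Mercator areal scale is sec²φ.
sec²φ = 8.82  ⇒  cos²φ = 0.1134  ⇒  cos φ = 0.3367.
φ = arccos(0.3367) ≈ 70.3°.

70.3°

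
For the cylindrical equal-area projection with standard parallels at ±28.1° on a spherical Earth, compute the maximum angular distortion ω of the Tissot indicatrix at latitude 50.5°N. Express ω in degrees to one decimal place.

A cylindrical equal-area projection with standard parallel φ₀ has meridian scale h = cos φ / cos φ₀ and parallel scale k = cos φ₀ / cos φ (so areas are preserved, h·k = 1).
At 50.5°: h = 0.7211, k = 1.387; principal scales a = 1.387, b = 0.7211.
sin(ω/2) = (a − b)/(a + b) = 0.6657/2.108 = 0.3158, so ω = 2 arcsin(0.3158) ≈ 36.8°.

36.8°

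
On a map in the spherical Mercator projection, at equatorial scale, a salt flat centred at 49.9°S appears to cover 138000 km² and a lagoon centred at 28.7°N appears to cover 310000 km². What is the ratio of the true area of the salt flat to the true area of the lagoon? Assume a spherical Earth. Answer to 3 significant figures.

Mercator's areal exaggeration is sec²φ; hence true area = (apparent area) · cos²φ.
True area of salt flat: 138000 × cos²(49.9°) = 138000 × 0.4149 = 57260 km².
True area of lagoon: 310000 × cos²(28.7°) = 310000 × 0.7694 = 238500 km².
Ratio = 57260 / 238500 ≈ 0.240.

0.240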